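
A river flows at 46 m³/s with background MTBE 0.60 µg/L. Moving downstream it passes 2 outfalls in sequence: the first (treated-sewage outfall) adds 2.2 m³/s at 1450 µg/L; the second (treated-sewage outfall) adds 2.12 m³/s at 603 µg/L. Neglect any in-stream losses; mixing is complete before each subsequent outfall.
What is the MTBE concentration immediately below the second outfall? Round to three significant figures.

89.3 µg/L

Outfall 1: combined Q = 48.20 m³/s; C = (46.00·0.6000 + 2.200·1450)/48.20 = 66.76 µg/L.
Outfall 2: combined Q = 50.32 m³/s; C = (48.20·66.76 + 2.120·603.0)/50.32 = 89.35 µg/L.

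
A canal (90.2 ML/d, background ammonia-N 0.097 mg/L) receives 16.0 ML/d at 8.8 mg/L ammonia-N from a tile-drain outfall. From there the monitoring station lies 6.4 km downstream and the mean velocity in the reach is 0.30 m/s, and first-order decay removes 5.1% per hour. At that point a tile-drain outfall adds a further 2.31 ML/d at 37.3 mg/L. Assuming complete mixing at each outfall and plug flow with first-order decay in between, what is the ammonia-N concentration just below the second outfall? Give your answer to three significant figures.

Mixed concentration C = ΣQC/ΣQ = (90.20·0.09700 + 16.00·8.800) / 106.2 = 149.5/106.2 = 1.408 mg/L; combined flow 106.2 ML/d.
Travel time t = 6.4·1000 / 0.30 = 21330 s = 5.926 h.
5.1%/h lost → k = −ln(1 − 0.051) = 0.05235 h⁻¹.
Decay over the reach: 1.408·exp(−kt) = 1.408·0.7333 = 1.033 mg/L.
At the second outfall, C = (106.2·1.033 + 2.310·37.30) / (106.2 + 2.310) = 1.805 mg/L.

1.80 mg/L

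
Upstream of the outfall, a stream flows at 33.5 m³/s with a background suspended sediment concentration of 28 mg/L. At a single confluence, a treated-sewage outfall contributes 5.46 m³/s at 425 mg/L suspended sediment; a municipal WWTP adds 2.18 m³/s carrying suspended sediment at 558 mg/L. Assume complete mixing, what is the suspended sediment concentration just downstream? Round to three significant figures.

Conservation of mass: C = (33.50·28.00 + 5.460·425.0 + 2.180·558.0) / 41.14 = 4475/41.14 = 108.8 mg/L.

109 mg/L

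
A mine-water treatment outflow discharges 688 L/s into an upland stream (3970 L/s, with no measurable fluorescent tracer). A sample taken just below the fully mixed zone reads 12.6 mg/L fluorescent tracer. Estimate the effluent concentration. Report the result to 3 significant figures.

Mass balance: 3970·0 + 688.0·Cₑ = 4658·12.60
→ Cₑ = (4658·12.60 − 3970·0) / 688.0 = 85.31 mg/L.

85.3 mg/L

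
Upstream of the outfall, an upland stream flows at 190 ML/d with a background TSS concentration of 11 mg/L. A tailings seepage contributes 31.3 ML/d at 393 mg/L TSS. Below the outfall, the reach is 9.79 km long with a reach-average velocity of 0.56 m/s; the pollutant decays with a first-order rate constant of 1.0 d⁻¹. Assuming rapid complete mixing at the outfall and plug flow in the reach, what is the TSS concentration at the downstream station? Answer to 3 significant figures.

Flow-weighted average: C = (190.0·11.00 + 31.30·393.0) / 221.3 = 14390/221.3 = 65.03 mg/L.
Travel time t = 9.79·1000 / 0.56 = 17480 s = 4.856 h.
After decay, C = 65.03 × e^(−kt) = 65.03 × 0.8168 = 53.12 mg/L.

53.1 mg/L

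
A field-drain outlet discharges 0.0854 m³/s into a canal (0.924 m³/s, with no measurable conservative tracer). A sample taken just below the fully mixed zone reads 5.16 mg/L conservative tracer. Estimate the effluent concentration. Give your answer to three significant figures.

Mass balance: 0.9240·0 + 0.08540·Cₑ = 1.009·5.160
→ Cₑ = (1.009·5.160 − 0.9240·0) / 0.08540 = 60.99 mg/L.

61.0 mg/L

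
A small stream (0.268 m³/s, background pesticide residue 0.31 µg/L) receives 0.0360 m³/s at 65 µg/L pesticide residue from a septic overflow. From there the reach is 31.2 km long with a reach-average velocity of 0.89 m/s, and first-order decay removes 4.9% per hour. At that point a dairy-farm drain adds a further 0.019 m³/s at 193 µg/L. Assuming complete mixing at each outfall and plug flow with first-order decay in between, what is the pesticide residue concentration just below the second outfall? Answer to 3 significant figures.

16.0 µg/L

Mixed concentration C = ΣQC/ΣQ = (0.2680·0.3100 + 0.03600·65.00) / 0.3040 = 2.423/0.3040 = 7.971 µg/L; combined flow 0.3040 m³/s.
Travel time t = 31.2·1000 / 0.89 = 35060 s = 9.738 h.
4.9%/h lost → k = −ln(1 − 0.049) = 0.05024 h⁻¹.
Decay over the reach: 7.971·exp(−kt) = 7.971·0.6131 = 4.887 µg/L.
At the second outfall, C = (0.3040·4.887 + 0.01900·193.0) / (0.3040 + 0.01900) = 15.95 µg/L.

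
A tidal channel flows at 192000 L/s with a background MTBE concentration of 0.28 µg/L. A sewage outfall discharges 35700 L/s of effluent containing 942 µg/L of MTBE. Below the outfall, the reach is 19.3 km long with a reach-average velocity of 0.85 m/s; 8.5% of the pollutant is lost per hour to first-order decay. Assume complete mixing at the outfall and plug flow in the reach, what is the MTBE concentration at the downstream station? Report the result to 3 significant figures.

Conservation of mass: C = (192000·0.2800 + 35700·942.0) / 227700 = 33680000/227700 = 147.9 µg/L.
Travel time t = 19.3·1000 / 0.85 = 22710 s = 6.307 h.
8.5%/h lost → k = −ln(1 − 0.085) = 0.08883 h⁻¹.
After decay, C = 147.9 × e^(−kt) = 147.9 × 0.5711 = 84.47 µg/L.

84.5 µg/L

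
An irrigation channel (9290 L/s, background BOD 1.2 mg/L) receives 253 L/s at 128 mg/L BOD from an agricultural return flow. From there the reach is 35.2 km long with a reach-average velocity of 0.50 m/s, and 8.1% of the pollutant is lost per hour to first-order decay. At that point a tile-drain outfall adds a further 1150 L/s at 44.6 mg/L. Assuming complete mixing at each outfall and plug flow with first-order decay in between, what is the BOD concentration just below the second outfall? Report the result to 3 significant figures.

5.58 mg/L

Mixed concentration C = ΣQC/ΣQ = (9290·1.200 + 253.0·128.0) / 9543 = 43530/9543 = 4.562 mg/L; combined flow 9543 L/s.
Travel time t = 35.2·1000 / 0.50 = 70400 s = 19.56 h.
8.1%/h lost → k = −ln(1 − 0.081) = 0.08447 h⁻¹.
Decay over the reach: 4.562·exp(−kt) = 4.562·0.1917 = 0.8745 mg/L.
Second outfall: C = (9543·0.8745 + 1150·44.60)/10690 = 5.577 mg/L.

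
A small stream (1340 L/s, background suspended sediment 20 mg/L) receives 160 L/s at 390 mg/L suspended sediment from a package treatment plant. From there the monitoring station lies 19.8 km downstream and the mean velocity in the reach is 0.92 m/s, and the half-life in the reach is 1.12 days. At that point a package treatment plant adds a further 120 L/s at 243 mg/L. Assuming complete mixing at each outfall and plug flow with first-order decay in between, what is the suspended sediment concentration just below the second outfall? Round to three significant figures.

65.2 mg/L

Mixed concentration C = ΣQC/ΣQ = (1340·20.00 + 160.0·390.0) / 1500 = 89200/1500 = 59.47 mg/L; combined flow 1500 L/s.
Travel time t = 19.8·1000 / 0.92 = 21520 s = 5.978 h.
Half-life 1.12 d → k = ln 2 / 1.12 = 0.6189 d⁻¹.
First-order decay: C = 59.47·exp(−k·t) = 59.47·0.8571 = 50.97 mg/L.
At the second outfall, C = (1500·50.97 + 120.0·243.0) / (1500 + 120.0) = 65.20 mg/L.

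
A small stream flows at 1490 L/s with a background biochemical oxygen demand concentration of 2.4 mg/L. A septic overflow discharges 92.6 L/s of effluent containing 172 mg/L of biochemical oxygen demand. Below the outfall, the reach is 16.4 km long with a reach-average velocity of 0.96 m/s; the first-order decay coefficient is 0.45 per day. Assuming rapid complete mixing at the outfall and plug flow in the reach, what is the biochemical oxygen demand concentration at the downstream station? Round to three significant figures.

Flow-weighted average: C = (1490·2.400 + 92.60·172.0) / 1583 = 19500/1583 = 12.32 mg/L.
Travel time t = 16.4·1000 / 0.96 = 17080 s = 4.745 h.
Decay over the reach: 12.32·exp(−kt) = 12.32·0.9149 = 11.27 mg/L.

11.3 mg/L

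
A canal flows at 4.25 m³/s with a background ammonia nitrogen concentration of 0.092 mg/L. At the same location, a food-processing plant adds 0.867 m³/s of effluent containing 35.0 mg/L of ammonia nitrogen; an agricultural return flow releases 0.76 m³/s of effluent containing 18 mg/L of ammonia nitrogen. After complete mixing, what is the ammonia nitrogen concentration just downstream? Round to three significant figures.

7.56 mg/L

Mass balance: C = (4.250·0.09200 + 0.8670·35.00 + 0.7600·18.00) / 5.877 = 44.42/5.877 = 7.558 mg/L.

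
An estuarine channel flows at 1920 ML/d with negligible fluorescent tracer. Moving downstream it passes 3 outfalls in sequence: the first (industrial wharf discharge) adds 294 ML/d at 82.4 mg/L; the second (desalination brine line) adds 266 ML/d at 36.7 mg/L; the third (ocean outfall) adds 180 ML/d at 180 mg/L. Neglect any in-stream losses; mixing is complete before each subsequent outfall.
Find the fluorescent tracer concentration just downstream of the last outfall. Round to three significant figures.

25.0 mg/L

Outfall 1: combined Q = 2214 ML/d; C = (1920·0 + 294.0·82.40)/2214 = 10.94 mg/L.
Outfall 2: combined Q = 2480 ML/d; C = (2214·10.94 + 266.0·36.70)/2480 = 13.70 mg/L.
Outfall 3: combined Q = 2660 ML/d; C = (2480·13.70 + 180.0·180.0)/2660 = 24.96 mg/L.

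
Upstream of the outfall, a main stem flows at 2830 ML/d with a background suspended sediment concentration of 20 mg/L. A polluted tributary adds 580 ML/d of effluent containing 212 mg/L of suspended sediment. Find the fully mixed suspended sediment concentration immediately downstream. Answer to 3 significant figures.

52.7 mg/L

Mass balance: C = (2830·20.00 + 580.0·212.0) / 3410 = 179600/3410 = 52.66 mg/L.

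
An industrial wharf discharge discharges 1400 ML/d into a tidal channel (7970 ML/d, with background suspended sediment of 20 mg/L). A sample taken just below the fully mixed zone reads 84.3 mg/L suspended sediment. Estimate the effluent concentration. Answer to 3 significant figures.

450 mg/L

Mass balance: 7970·20.00 + 1400·Cₑ = 9370·84.30
→ Cₑ = (9370·84.30 − 7970·20.00) / 1400 = 450.4 mg/L.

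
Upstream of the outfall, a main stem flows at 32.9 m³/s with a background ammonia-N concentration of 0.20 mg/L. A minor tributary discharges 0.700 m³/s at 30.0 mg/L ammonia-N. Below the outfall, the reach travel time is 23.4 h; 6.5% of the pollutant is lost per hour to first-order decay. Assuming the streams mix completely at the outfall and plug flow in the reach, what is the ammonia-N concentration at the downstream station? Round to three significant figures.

0.170 mg/L

Flow-weighted average: C = (32.90·0.2000 + 0.7000·30.00) / 33.60 = 27.58/33.60 = 0.8208 mg/L.
6.5%/h lost → k = −ln(1 − 0.065) = 0.06721 h⁻¹.
Decay over the reach: 0.8208·exp(−kt) = 0.8208·0.2075 = 0.1703 mg/L.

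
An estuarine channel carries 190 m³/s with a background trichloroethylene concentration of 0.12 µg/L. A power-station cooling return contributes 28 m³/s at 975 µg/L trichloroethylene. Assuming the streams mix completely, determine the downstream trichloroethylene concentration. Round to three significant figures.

125 µg/L

Mass balance: C = (190.0·0.1200 + 28.00·975.0) / 218.0 = 27320/218.0 = 125.3 µg/L.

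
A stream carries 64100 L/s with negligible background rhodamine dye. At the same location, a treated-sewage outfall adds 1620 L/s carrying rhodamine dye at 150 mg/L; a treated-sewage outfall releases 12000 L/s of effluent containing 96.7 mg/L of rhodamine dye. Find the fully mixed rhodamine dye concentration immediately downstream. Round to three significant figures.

18.1 mg/L

Conservation of mass: C = (64100·0 + 1620·150.0 + 12000·96.70) / 77720 = 1403000/77720 = 18.06 mg/L.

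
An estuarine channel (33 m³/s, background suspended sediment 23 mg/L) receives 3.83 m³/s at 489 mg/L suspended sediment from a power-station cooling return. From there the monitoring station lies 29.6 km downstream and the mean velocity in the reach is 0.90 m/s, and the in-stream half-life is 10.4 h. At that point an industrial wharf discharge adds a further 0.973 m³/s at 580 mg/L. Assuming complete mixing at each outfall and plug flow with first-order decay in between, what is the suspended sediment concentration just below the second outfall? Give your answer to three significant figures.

52.8 mg/L

After mixing, C = (33.00·23.00 + 3.830·489.0) / 36.83 = 2632/36.83 = 71.46 mg/L; combined flow 36.83 m³/s.
Travel time t = 29.6·1000 / 0.90 = 32890 s = 9.136 h.
Half-life 10.4 h → k = ln 2 / 10.4 = 0.06665 h⁻¹ = 1.600 d⁻¹.
First-order decay: C = 71.46·exp(−k·t) = 71.46·0.5440 = 38.87 mg/L.
Second outfall: C = (36.83·38.87 + 0.9730·580.0)/37.80 = 52.80 mg/L.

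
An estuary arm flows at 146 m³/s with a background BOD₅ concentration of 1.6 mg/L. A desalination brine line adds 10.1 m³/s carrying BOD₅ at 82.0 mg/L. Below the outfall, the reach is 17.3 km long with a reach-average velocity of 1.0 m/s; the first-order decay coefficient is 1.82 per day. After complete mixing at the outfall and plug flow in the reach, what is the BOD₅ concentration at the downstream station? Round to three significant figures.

Mass balance: C = (146.0·1.600 + 10.10·82.00) / 156.1 = 1062/156.1 = 6.802 mg/L.
Travel time t = 17.3·1000 / 1.0 = 17300 s = 4.806 h.
First-order decay: C = 6.802·exp(−k·t) = 6.802·0.6946 = 4.725 mg/L.

4.72 mg/L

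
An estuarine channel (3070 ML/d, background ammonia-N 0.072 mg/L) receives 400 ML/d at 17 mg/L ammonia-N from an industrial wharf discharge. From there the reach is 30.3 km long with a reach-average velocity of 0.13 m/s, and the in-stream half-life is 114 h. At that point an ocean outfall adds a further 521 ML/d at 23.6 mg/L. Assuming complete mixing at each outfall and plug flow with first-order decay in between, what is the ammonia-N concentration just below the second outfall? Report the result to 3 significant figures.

Conservation of mass: C = (3070·0.07200 + 400.0·17.00) / 3470 = 7021/3470 = 2.023 mg/L; combined flow 3470 ML/d.
Travel time t = 30.3·1000 / 0.13 = 233100 s = 64.74 h.
Half-life 114 h → k = ln 2 / 114 = 0.006080 h⁻¹ = 0.1459 d⁻¹.
Decay over the reach: 2.023·exp(−kt) = 2.023·0.6746 = 1.365 mg/L.
At the second outfall, C = (3470·1.365 + 521.0·23.60) / (3470 + 521.0) = 4.268 mg/L.

4.27 mg/L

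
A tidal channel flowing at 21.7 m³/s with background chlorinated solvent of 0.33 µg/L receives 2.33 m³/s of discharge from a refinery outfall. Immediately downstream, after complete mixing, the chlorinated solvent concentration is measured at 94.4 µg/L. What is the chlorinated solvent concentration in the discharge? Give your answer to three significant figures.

971 µg/L

Mass balance: 21.70·0.3300 + 2.330·Cₑ = 24.03·94.40
→ Cₑ = (24.03·94.40 − 21.70·0.3300) / 2.330 = 970.5 µg/L.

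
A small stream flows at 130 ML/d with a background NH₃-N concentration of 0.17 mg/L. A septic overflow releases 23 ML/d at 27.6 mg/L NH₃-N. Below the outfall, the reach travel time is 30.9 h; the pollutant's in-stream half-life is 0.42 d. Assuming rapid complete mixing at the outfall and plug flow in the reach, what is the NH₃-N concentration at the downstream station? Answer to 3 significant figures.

0.513 mg/L

Mass balance: C = (130.0·0.1700 + 23.00·27.60) / 153.0 = 656.9/153.0 = 4.293 mg/L.
Half-life 0.42 d → k = ln 2 / 0.42 = 1.650 d⁻¹.
After decay, C = 4.293 × e^(−kt) = 4.293 × 0.1195 = 0.5129 mg/L.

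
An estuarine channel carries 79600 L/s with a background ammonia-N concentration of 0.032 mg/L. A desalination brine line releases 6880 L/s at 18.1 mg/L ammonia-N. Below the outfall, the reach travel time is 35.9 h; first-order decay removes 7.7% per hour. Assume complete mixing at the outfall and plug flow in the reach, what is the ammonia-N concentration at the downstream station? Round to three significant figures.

Conservation of mass: C = (79600·0.03200 + 6880·18.10) / 86480 = 127100/86480 = 1.469 mg/L.
7.7%/h lost → k = −ln(1 − 0.077) = 0.08013 h⁻¹.
Decay over the reach: 1.469·exp(−kt) = 1.469·0.05633 = 0.08277 mg/L.

0.0828 mg/L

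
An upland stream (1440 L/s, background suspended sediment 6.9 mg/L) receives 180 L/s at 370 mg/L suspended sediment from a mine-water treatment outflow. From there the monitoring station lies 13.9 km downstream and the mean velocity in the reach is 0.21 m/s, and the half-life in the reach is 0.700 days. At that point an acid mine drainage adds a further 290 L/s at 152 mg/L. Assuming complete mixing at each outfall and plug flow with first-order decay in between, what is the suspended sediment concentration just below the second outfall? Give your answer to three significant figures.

41.8 mg/L

Flow-weighted average: C = (1440·6.900 + 180.0·370.0) / 1620 = 76540/1620 = 47.24 mg/L; combined flow 1620 L/s.
Travel time t = 13.9·1000 / 0.21 = 66190 s = 18.39 h.
Half-life 0.700 d → k = ln 2 / 0.700 = 0.9902 d⁻¹.
First-order decay: C = 47.24·exp(−k·t) = 47.24·0.4683 = 22.13 mg/L.
At the second outfall, C = (1620·22.13 + 290.0·152.0) / (1620 + 290.0) = 41.84 mg/L.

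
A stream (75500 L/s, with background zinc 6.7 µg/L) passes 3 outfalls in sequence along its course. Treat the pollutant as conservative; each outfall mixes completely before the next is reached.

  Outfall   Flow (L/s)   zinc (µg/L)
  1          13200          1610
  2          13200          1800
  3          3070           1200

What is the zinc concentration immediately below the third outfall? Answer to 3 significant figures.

Outfall 1: combined Q = 88700 L/s; C = (75500·6.700 + 13200·1610)/88700 = 245.3 µg/L.
Outfall 2: combined Q = 101900 L/s; C = (88700·245.3 + 13200·1800)/101900 = 446.7 µg/L.
Outfall 3: combined Q = 105000 L/s; C = (101900·446.7 + 3070·1200)/105000 = 468.7 µg/L.

469 µg/L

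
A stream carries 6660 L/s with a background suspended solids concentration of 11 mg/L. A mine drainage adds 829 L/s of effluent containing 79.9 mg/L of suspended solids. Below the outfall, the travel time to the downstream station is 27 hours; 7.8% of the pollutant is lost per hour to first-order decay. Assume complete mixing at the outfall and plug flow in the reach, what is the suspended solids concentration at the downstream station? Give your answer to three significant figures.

2.08 mg/L

Conservation of mass: C = (6660·11.00 + 829.0·79.90) / 7489 = 139500/7489 = 18.63 mg/L.
7.8%/h lost → k = −ln(1 − 0.078) = 0.08121 h⁻¹.
First-order decay: C = 18.63·exp(−k·t) = 18.63·0.1116 = 2.079 mg/L.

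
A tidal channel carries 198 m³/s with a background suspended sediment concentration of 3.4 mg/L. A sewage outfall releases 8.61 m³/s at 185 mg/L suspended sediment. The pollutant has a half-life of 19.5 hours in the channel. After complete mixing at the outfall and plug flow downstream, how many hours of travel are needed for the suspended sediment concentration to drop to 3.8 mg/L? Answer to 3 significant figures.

29.8 h

Conservation of mass: C = (198.0·3.400 + 8.610·185.0) / 206.6 = 2266/206.6 = 10.97 mg/L.
Half-life 19.5 h → k = ln 2 / 19.5 = 0.03555 h⁻¹ = 0.8531 d⁻¹.
10.97·exp(−k·t) = 3.8 → t = ln(10.97/3.8)/k = 107300 s = 29.82 h.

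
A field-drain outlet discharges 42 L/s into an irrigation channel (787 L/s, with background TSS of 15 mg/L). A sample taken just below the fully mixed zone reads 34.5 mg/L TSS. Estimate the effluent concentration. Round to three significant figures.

Mass balance: 787.0·15.00 + 42.00·Cₑ = 829.0·34.50
→ Cₑ = (829.0·34.50 − 787.0·15.00) / 42.00 = 399.9 mg/L.

400 mg/L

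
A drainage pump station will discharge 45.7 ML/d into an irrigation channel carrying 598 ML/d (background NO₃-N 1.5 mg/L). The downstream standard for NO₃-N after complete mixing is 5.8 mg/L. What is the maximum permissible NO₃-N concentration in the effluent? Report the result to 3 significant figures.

62.1 mg/L

At the limit, (Qr·Cr + Qe·Cₑ)/(Qr + Qe) = 5.8:
Cₑ = (643.7·5.8 − 598.0·1.500) / 45.70 = 62.07 mg/L.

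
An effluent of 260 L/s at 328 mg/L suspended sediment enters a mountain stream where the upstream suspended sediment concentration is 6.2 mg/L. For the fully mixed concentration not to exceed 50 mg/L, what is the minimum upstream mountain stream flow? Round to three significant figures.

1650 L/s

Set C_mix = 50: (Q·6.200 + 260.0·328.0) / (Q + 260.0) = 50
→ Q = 260.0·(328.0 − 50)/(50 − 6.200) = 1650 L/s.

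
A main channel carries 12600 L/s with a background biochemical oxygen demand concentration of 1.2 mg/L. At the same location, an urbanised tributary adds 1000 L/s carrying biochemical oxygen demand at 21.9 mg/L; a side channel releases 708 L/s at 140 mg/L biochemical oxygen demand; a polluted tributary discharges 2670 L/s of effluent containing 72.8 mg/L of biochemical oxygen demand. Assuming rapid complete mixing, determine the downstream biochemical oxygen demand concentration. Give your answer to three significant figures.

Flow-weighted average: C = (12600·1.200 + 1000·21.90 + 708.0·140.0 + 2670·72.80) / 16980 = 330500/16980 = 19.47 mg/L.

19.5 mg/L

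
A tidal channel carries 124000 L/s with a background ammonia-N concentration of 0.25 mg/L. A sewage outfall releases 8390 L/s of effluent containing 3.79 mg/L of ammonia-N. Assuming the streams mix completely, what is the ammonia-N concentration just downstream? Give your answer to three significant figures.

Mixed concentration C = ΣQC/ΣQ = (124000·0.2500 + 8390·3.790) / 132400 = 62800/132400 = 0.4743 mg/L.

0.474 mg/L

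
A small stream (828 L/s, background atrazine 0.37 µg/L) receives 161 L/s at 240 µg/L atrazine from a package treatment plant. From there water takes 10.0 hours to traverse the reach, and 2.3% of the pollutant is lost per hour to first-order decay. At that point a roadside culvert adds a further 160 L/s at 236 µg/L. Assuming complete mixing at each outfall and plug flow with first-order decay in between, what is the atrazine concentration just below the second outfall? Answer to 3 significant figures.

59.7 µg/L

Flow-weighted average: C = (828.0·0.3700 + 161.0·240.0) / 989.0 = 38950/989.0 = 39.38 µg/L; combined flow 989.0 L/s.
2.3%/h lost → k = −ln(1 − 0.023) = 0.02327 h⁻¹.
Applying C = C₀e^(−kt): 39.38 × 0.7924 = 31.20 µg/L.
At the second outfall, C = (989.0·31.20 + 160.0·236.0) / (989.0 + 160.0) = 59.72 µg/L.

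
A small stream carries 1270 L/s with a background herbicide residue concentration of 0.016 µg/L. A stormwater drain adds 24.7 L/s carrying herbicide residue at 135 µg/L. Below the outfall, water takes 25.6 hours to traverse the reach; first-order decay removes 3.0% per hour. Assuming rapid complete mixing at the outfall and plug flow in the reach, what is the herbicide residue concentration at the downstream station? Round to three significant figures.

Mass balance: C = (1270·0.01600 + 24.70·135.0) / 1295 = 3355/1295 = 2.591 µg/L.
3.0%/h lost → k = −ln(1 − 0.03) = 0.03046 h⁻¹.
Applying C = C₀e^(−kt): 2.591 × 0.4585 = 1.188 µg/L.

1.19 µg/L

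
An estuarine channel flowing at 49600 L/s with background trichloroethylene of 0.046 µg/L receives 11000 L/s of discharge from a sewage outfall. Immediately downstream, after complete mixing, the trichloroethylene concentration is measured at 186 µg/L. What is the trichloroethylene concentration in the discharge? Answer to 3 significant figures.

Mass balance: 49600·0.04600 + 11000·Cₑ = 60600·186.0
→ Cₑ = (60600·186.0 − 49600·0.04600) / 11000 = 1024 µg/L.

1020 µg/L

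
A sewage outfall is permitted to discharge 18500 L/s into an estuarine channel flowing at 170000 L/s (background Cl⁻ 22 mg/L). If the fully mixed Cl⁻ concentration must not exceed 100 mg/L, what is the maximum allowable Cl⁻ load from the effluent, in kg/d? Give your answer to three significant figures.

1310000 kg/d

Mass balance at the limit: 170000·22.00 + 18500·Cₑ = 188500·100 → Cₑ = 816.8 mg/L.
18500 L/s = 18.50 m³/s. Load = 18.50 m³/s × 816.8 g/m³ × 86 400 s/d = 1306000 kg/d.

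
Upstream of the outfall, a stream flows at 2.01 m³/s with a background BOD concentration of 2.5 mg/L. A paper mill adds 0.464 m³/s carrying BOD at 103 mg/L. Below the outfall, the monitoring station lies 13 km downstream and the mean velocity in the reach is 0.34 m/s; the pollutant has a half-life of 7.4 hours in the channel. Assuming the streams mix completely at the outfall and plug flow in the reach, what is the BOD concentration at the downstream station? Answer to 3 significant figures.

Mixed concentration C = ΣQC/ΣQ = (2.010·2.500 + 0.4640·103.0) / 2.474 = 52.82/2.474 = 21.35 mg/L.
Travel time t = 13·1000 / 0.34 = 38240 s = 10.62 h.
Half-life 7.4 h → k = ln 2 / 7.4 = 0.09367 h⁻¹ = 2.248 d⁻¹.
First-order decay: C = 21.35·exp(−k·t) = 21.35·0.3698 = 7.894 mg/L.

7.89 mg/L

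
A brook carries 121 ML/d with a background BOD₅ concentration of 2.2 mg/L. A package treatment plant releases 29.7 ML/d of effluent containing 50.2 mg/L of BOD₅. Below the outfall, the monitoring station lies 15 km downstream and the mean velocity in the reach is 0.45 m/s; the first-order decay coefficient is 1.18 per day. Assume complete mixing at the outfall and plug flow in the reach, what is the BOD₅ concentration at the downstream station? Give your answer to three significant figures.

Conservation of mass: C = (121.0·2.200 + 29.70·50.20) / 150.7 = 1757/150.7 = 11.66 mg/L.
Travel time t = 15·1000 / 0.45 = 33330 s = 9.259 h.
Applying C = C₀e^(−kt): 11.66 × 0.6343 = 7.396 mg/L.

7.40 mg/L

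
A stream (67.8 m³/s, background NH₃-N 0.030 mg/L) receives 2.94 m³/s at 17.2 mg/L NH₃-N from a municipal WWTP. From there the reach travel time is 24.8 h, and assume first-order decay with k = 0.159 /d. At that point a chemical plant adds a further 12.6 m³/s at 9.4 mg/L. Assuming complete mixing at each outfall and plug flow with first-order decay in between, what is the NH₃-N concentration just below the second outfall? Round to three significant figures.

Mixed concentration C = ΣQC/ΣQ = (67.80·0.03000 + 2.940·17.20) / 70.74 = 52.60/70.74 = 0.7436 mg/L; combined flow 70.74 m³/s.
After decay, C = 0.7436 × e^(−kt) = 0.7436 × 0.8485 = 0.6309 mg/L.
Second outfall: C = (70.74·0.6309 + 12.60·9.400)/83.34 = 1.957 mg/L.

1.96 mg/L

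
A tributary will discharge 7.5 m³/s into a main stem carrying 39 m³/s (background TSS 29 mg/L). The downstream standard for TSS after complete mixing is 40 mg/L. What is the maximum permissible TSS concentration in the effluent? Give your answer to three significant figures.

At the limit, (Qr·Cr + Qe·Cₑ)/(Qr + Qe) = 40:
Cₑ = (46.50·40 − 39.00·29.00) / 7.500 = 97.20 mg/L.

97.2 mg/L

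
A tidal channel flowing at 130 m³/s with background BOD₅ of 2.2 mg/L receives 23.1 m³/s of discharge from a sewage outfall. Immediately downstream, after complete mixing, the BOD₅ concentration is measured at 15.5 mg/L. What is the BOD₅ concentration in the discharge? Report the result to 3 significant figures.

Mass balance: 130.0·2.200 + 23.10·Cₑ = 153.1·15.50
→ Cₑ = (153.1·15.50 − 130.0·2.200) / 23.10 = 90.35 mg/L.

90.3 mg/L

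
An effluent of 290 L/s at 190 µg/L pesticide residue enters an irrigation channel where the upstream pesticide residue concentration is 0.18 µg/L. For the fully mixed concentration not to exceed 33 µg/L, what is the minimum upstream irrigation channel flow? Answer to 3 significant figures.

Set C_mix = 33: (Q·0.1800 + 290.0·190.0) / (Q + 290.0) = 33
→ Q = 290.0·(190.0 − 33)/(33 − 0.1800) = 1387 L/s.

1390 L/s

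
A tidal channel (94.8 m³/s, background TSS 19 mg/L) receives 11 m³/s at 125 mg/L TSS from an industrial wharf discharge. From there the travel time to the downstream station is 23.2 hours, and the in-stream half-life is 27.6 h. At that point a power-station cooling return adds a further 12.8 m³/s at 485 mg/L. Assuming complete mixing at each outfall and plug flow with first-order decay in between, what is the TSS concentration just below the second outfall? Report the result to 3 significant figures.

67.3 mg/L

After mixing, C = (94.80·19.00 + 11.00·125.0) / 105.8 = 3176/105.8 = 30.02 mg/L; combined flow 105.8 m³/s.
Half-life 27.6 h → k = ln 2 / 27.6 = 0.02511 h⁻¹ = 0.6027 d⁻¹.
Applying C = C₀e^(−kt): 30.02 × 0.5584 = 16.76 mg/L.
At the second outfall, C = (105.8·16.76 + 12.80·485.0) / (105.8 + 12.80) = 67.30 mg/L.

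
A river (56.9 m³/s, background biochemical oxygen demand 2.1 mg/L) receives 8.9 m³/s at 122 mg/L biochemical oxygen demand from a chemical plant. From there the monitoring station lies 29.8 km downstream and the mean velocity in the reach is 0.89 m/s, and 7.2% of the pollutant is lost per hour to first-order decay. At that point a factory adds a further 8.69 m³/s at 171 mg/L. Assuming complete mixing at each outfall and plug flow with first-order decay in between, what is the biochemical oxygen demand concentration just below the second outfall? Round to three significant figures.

28.0 mg/L

Mass balance: C = (56.90·2.100 + 8.900·122.0) / 65.80 = 1205/65.80 = 18.32 mg/L; combined flow 65.80 m³/s.
Travel time t = 29.8·1000 / 0.89 = 33480 s = 9.301 h.
7.2%/h lost → k = −ln(1 − 0.072) = 0.07472 h⁻¹.
After decay, C = 18.32 × e^(−kt) = 18.32 × 0.4991 = 9.142 mg/L.
Second outfall: C = (65.80·9.142 + 8.690·171.0)/74.49 = 28.02 mg/L.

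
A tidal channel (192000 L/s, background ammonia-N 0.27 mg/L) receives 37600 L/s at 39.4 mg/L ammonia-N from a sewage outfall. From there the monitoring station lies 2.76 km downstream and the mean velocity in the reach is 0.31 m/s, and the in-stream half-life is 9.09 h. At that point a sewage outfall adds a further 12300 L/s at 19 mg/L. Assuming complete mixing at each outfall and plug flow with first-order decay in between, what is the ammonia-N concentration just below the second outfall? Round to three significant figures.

6.22 mg/L

Mixed concentration C = ΣQC/ΣQ = (192000·0.2700 + 37600·39.40) / 229600 = 1533000/229600 = 6.678 mg/L; combined flow 229600 L/s.
Travel time t = 2.76·1000 / 0.31 = 8903 s = 2.473 h.
Half-life 9.09 h → k = ln 2 / 9.09 = 0.07625 h⁻¹ = 1.830 d⁻¹.
After decay, C = 6.678 × e^(−kt) = 6.678 × 0.8281 = 5.530 mg/L.
At the second outfall, C = (229600·5.530 + 12300·19.00) / (229600 + 12300) = 6.215 mg/L.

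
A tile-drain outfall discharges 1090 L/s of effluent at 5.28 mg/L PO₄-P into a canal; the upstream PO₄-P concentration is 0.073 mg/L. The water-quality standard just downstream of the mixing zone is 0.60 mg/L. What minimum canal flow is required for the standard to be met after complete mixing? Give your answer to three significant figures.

Set C_mix = 0.60: (Q·0.07300 + 1090·5.280) / (Q + 1090) = 0.60
→ Q = 1090·(5.280 − 0.60)/(0.60 − 0.07300) = 9680 L/s.

9680 L/s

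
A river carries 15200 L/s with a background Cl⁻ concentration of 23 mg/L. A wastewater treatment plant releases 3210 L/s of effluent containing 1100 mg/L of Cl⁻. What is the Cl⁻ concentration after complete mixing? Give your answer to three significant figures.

211 mg/L

Mass balance: C = (15200·23.00 + 3210·1100) / 18410 = 3881000/18410 = 210.8 mg/L.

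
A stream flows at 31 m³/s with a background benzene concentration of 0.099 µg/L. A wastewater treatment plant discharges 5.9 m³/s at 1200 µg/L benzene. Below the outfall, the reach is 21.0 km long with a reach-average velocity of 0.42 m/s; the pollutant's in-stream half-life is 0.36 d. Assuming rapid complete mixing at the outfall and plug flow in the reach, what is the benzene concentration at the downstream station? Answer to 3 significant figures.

63.0 µg/L

After mixing, C = (31.00·0.09900 + 5.900·1200) / 36.90 = 7083/36.90 = 192.0 µg/L.
Travel time t = 21.0·1000 / 0.42 = 50000 s = 13.89 h.
Half-life 0.36 d → k = ln 2 / 0.36 = 1.925 d⁻¹.
First-order decay: C = 192.0·exp(−k·t) = 192.0·0.3282 = 62.99 µg/L.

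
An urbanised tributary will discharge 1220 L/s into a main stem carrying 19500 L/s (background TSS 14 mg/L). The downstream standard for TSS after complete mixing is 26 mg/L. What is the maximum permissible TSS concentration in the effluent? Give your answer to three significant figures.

218 mg/L

At the limit, (Qr·Cr + Qe·Cₑ)/(Qr + Qe) = 26:
Cₑ = (20720·26 − 19500·14.00) / 1220 = 217.8 mg/L.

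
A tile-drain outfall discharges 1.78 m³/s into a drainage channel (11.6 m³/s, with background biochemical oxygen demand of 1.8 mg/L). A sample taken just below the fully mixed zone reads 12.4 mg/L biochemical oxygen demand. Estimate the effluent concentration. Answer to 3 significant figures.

81.5 mg/L

Mass balance: 11.60·1.800 + 1.780·Cₑ = 13.38·12.40
→ Cₑ = (13.38·12.40 − 11.60·1.800) / 1.780 = 81.48 mg/L.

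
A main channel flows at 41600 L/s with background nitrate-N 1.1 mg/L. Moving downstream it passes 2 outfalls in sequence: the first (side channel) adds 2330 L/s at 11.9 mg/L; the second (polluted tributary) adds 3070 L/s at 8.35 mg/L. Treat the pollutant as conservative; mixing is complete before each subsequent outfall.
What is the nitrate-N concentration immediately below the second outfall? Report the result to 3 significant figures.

2.11 mg/L

After outfall 1: Q = 41600 + 2330 = 43930 L/s; C = (41600·1.100 + 2330·11.90)/43930 = 1.673 mg/L.
After outfall 2: Q = 43930 + 3070 = 47000 L/s; C = (43930·1.673 + 3070·8.350)/47000 = 2.109 mg/L.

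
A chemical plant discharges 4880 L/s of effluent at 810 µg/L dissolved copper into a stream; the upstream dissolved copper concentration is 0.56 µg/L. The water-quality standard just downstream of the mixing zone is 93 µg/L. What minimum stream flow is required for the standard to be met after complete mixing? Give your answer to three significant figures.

Set C_mix = 93: (Q·0.5600 + 4880·810.0) / (Q + 4880) = 93
→ Q = 4880·(810.0 − 93)/(93 − 0.5600) = 37850 L/s.

37900 L/s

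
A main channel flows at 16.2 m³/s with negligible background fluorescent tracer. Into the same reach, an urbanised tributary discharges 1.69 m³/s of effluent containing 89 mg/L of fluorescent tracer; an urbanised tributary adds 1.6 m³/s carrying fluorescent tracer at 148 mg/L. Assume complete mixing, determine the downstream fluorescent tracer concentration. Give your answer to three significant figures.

After mixing, C = (16.20·0 + 1.690·89.00 + 1.600·148.0) / 19.49 = 387.2/19.49 = 19.87 mg/L.

19.9 mg/L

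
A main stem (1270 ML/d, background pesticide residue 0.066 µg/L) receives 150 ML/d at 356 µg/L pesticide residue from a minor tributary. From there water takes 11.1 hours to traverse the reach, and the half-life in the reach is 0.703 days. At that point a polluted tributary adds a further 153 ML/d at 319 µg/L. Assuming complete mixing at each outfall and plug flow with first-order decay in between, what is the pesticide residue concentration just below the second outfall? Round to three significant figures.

Mixed concentration C = ΣQC/ΣQ = (1270·0.06600 + 150.0·356.0) / 1420 = 53480/1420 = 37.66 µg/L; combined flow 1420 ML/d.
Half-life 0.703 d → k = ln 2 / 0.703 = 0.9860 d⁻¹.
Decay over the reach: 37.66·exp(−kt) = 37.66·0.6338 = 23.87 µg/L.
At the second outfall, C = (1420·23.87 + 153.0·319.0) / (1420 + 153.0) = 52.58 µg/L.

52.6 µg/L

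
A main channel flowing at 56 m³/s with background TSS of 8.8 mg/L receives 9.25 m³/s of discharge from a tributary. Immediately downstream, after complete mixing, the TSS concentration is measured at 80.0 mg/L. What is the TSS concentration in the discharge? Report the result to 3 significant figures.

511 mg/L

Mass balance: 56.00·8.800 + 9.250·Cₑ = 65.25·80.00
→ Cₑ = (65.25·80.00 − 56.00·8.800) / 9.250 = 511.0 mg/L.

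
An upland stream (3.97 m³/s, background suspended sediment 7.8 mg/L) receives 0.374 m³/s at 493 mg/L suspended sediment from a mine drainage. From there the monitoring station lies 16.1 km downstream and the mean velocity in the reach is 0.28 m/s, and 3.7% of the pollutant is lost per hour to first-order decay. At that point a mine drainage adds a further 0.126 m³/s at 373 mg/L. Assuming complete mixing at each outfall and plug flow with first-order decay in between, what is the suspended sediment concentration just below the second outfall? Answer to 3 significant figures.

36.9 mg/L

Flow-weighted average: C = (3.970·7.800 + 0.3740·493.0) / 4.344 = 215.3/4.344 = 49.57 mg/L; combined flow 4.344 m³/s.
Travel time t = 16.1·1000 / 0.28 = 57500 s = 15.97 h.
3.7%/h lost → k = −ln(1 − 0.037) = 0.03770 h⁻¹.
First-order decay: C = 49.57·exp(−k·t) = 49.57·0.5476 = 27.15 mg/L.
At the second outfall, C = (4.344·27.15 + 0.1260·373.0) / (4.344 + 0.1260) = 36.90 mg/L.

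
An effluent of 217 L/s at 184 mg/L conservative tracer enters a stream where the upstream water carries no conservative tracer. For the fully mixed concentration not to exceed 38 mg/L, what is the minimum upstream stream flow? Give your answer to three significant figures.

Set C_mix = 38: (Q·0 + 217.0·184.0) / (Q + 217.0) = 38
→ Q = 217.0·(184.0 − 38)/(38 − 0) = 833.7 L/s.

834 L/s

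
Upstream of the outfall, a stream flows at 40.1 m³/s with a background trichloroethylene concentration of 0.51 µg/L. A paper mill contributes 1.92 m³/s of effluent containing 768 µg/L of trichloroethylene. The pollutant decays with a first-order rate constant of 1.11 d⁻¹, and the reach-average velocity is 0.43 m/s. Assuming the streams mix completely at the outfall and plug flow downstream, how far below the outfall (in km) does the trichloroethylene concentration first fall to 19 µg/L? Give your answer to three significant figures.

21.0 km

Mixed concentration C = ΣQC/ΣQ = (40.10·0.5100 + 1.920·768.0) / 42.02 = 1495/42.02 = 35.58 µg/L.
Set 35.58·exp(−k·t) = 19 → t = ln(35.58/19)/k = 48830 s = 13.56 h.
Distance = v·t = 0.43·48830 = 21000 m = 21.00 km.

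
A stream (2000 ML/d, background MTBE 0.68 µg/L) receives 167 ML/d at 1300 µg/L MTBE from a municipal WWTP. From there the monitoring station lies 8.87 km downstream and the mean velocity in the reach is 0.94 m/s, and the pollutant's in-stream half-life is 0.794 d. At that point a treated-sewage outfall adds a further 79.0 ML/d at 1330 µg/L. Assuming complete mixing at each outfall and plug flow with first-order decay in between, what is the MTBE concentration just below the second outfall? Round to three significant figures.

135 µg/L

After mixing, C = (2000·0.6800 + 167.0·1300) / 2167 = 218500/2167 = 100.8 µg/L; combined flow 2167 ML/d.
Travel time t = 8.87·1000 / 0.94 = 9436 s = 2.621 h.
Half-life 0.794 d → k = ln 2 / 0.794 = 0.8730 d⁻¹.
After decay, C = 100.8 × e^(−kt) = 100.8 × 0.9091 = 91.64 µg/L.
Second outfall: C = (2167·91.64 + 79.00·1330)/2246 = 135.2 µg/L.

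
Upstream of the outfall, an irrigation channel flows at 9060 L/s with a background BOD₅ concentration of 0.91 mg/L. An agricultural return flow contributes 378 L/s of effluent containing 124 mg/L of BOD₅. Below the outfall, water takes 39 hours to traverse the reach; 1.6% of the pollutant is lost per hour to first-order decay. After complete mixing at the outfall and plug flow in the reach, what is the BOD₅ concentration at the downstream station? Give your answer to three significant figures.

After mixing, C = (9060·0.9100 + 378.0·124.0) / 9438 = 55120/9438 = 5.840 mg/L.
1.6%/h lost → k = −ln(1 − 0.016) = 0.01613 h⁻¹.
After decay, C = 5.840 × e^(−kt) = 5.840 × 0.5331 = 3.113 mg/L.

3.11 mg/L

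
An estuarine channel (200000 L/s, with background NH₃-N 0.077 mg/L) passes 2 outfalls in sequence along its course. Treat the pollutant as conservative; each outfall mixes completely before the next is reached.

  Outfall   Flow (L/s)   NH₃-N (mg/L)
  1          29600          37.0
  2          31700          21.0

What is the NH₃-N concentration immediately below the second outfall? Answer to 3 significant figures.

6.80 mg/L

After outfall 1: Q = 200000 + 29600 = 229600 L/s; C = (200000·0.07700 + 29600·37.00)/229600 = 4.837 mg/L.
After outfall 2: Q = 229600 + 31700 = 261300 L/s; C = (229600·4.837 + 31700·21.00)/261300 = 6.798 mg/L.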